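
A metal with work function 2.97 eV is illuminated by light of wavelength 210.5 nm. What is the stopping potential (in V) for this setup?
2.9200 V

The stopping potential V_s satisfies: eV_s = KE_max

First, find KE_max using Einstein's equation:
E_photon = hc/λ = 5.8900 eV
KE_max = E_photon - φ = 5.8900 - 2.97 = 2.9200 eV

Since eV_s = KE_max:
V_s = KE_max/e = 2.9200 V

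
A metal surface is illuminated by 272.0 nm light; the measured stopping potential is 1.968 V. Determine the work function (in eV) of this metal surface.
2.59 eV

The stopping potential gives the maximum kinetic energy: KE_max = eV_s = 1.968 eV

From Einstein's photoelectric equation: KE_max = hc/λ - φ
Rearranging: φ = hc/λ - KE_max

Calculate photon energy:
E_photon = hc/λ = (6.626×10⁻³⁴ J·s)(3×10⁸ m/s) / (272.0×10⁻⁹ m) = 4.5582 eV

Therefore:
φ = 4.5582 - 1.968 = 2.59 eV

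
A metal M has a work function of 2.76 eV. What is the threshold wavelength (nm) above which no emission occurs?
449.22 nm

The threshold wavelength is when the photon energy equals the work function:
hc/λ₀ = φ

Solving for λ₀:
λ₀ = hc/φ = (6.626×10⁻³⁴ J·s)(3×10⁸ m/s) / (2.76 eV × 1.602×10⁻¹⁹ J/eV)
λ₀ = 449.22 nm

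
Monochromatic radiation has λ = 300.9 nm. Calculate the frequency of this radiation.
9.9632e+14 Hz

Using the wave equation: c = fλ

Solving for frequency:
f = c/λ = (3×10⁸ m/s) / (300.9×10⁻⁹ m)
f = 9.9632e+14 Hz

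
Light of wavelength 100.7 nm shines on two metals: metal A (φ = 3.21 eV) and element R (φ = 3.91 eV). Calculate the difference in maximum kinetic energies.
0.7000 eV

Using KE_max = hc/λ - φ for each metal:

Photon energy: E = hc/λ = 12.3122 eV

For metal A (φ₁ = 3.21 eV):
KE₁ = E - φ₁ = 12.3122 - 3.21 = 9.1022 eV

For element R (φ₂ = 3.91 eV):
KE₂ = E - φ₂ = 12.3122 - 3.91 = 8.4022 eV

Difference:
ΔKE = KE₁ - KE₂ = 9.1022 - 8.4022 = 0.7000 eV

Note: The difference equals the difference in work functions: 3.91 - 3.21 = 0.70 eV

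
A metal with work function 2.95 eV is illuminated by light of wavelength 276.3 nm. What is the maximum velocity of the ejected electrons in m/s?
7.3537e+05 m/s

First, find the maximum kinetic energy:
E_photon = hc/λ = 4.4873 eV
KE_max = E_photon - φ = 4.4873 - 2.95 = 1.5373 eV

Convert to Joules: KE_max = 1.5373 × 1.602×10⁻¹⁹ J = 2.4630e-19 J

Then use KE = ½mv² to find velocity:
v = √(2·KE/m) = √(2 × 2.4630e-19 J / 9.109e-31 kg)
v = 7.3537e+05 m/s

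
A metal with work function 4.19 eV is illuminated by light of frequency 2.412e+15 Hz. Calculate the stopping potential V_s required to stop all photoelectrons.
5.7852 V

The stopping potential V_s satisfies: eV_s = KE_max

First, find KE_max using Einstein's equation:
E_photon = hf = (6.626×10⁻³⁴ J·s)(2.412e+15 Hz) = 9.9752 eV
KE_max = E_photon - φ = 9.9752 - 4.19 = 5.7852 eV

Since eV_s = KE_max:
V_s = KE_max/e = 5.7852 V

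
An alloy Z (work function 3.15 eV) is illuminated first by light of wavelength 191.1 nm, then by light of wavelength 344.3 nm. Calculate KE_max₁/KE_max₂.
7.4003

Using Einstein's equation: KE_max = hc/λ - φ

For λ₁ = 191.1 nm:
E₁ = hc/λ₁ = 6.4879 eV
KE₁ = E₁ - φ = 6.4879 - 3.15 = 3.3379 eV

For λ₂ = 344.3 nm:
E₂ = hc/λ₂ = 3.6011 eV
KE₂ = E₂ - φ = 3.6011 - 3.15 = 0.4511 eV

Ratio: KE₁/KE₂ = 3.3379/0.4511 = 7.4003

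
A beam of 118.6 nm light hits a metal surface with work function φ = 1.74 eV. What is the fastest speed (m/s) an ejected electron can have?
1.7508e+06 m/s

First, find the maximum kinetic energy:
E_photon = hc/λ = 10.4540 eV
KE_max = E_photon - φ = 10.4540 - 1.74 = 8.7140 eV

Convert to Joules: KE_max = 8.7140 × 1.602×10⁻¹⁹ J = 1.3961e-18 J

Then use KE = ½mv² to find velocity:
v = √(2·KE/m) = √(2 × 1.3961e-18 J / 9.109e-31 kg)
v = 1.7508e+06 m/s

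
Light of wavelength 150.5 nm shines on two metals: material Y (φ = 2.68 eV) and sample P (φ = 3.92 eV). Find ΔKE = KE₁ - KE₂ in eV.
1.2400 eV

Using KE_max = hc/λ - φ for each metal:

Photon energy: E = hc/λ = 8.2382 eV

For material Y (φ₁ = 2.68 eV):
KE₁ = E - φ₁ = 8.2382 - 2.68 = 5.5582 eV

For sample P (φ₂ = 3.92 eV):
KE₂ = E - φ₂ = 8.2382 - 3.92 = 4.3182 eV

Difference:
ΔKE = KE₁ - KE₂ = 5.5582 - 4.3182 = 1.2400 eV

Note: The difference equals the difference in work functions: 3.92 - 2.68 = 1.24 eV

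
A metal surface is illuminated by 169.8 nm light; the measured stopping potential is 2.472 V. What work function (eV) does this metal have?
4.83 eV

The stopping potential gives the maximum kinetic energy: KE_max = eV_s = 2.472 eV

From Einstein's photoelectric equation: KE_max = hc/λ - φ
Rearranging: φ = hc/λ - KE_max

Calculate photon energy:
E_photon = hc/λ = (6.626×10⁻³⁴ J·s)(3×10⁸ m/s) / (169.8×10⁻⁹ m) = 7.3018 eV

Therefore:
φ = 7.3018 - 2.472 = 4.83 eV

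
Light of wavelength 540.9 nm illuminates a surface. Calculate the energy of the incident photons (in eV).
2.2922 eV

Using E = hf = hc/λ:

E = hc/λ = (6.626×10⁻³⁴ J·s)(3×10⁸ m/s) / (540.9×10⁻⁹ m)
E = 2.2922 eV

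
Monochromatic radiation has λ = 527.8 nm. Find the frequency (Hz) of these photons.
5.6800e+14 Hz

Using the wave equation: c = fλ

Solving for frequency:
f = c/λ = (3×10⁸ m/s) / (527.8×10⁻⁹ m)
f = 5.6800e+14 Hz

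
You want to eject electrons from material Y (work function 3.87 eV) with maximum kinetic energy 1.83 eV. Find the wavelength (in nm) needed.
217.52 nm

From Einstein's equation: KE_max = hc/λ - φ

Rearranging for λ:
hc/λ = KE_max + φ
λ = hc/(KE_max + φ)

Required photon energy:
E_photon = KE_max + φ = 1.83 + 3.87 = 5.70 eV

Required wavelength:
λ = hc/E_photon = (6.626×10⁻³⁴)(3×10⁸) / (5.70 × 1.602×10⁻¹⁹)
λ = 217.52 nm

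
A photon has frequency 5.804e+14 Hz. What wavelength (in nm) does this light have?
516.53 nm

Using the wave equation: c = fλ

Solving for wavelength:
λ = c/f = (3×10⁸ m/s) / (5.804e+14 Hz)
λ = 516.53 nm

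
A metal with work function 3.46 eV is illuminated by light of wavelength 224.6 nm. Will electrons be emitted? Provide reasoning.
Yes

For photoemission, the photon energy must exceed the work function.

Photon energy: E = hc/λ = 5.5202 eV
Work function: φ = 3.46 eV

Since E_photon (5.5202 eV) > φ (3.46 eV), photoemission WILL occur.
The threshold wavelength is λ₀ = hc/φ = 358.3 nm.
Since 224.6 nm < 358.3 nm, the light has sufficient energy.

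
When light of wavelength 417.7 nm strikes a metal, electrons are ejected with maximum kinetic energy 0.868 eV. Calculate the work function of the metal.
2.10 eV

From Einstein's photoelectric equation: KE_max = hf - φ = hc/λ - φ

Rearranging for φ:
φ = hc/λ - KE_max

Calculate photon energy:
E_photon = hc/λ = 2.9683 eV

Therefore:
φ = 2.9683 - 0.868 = 2.10 eV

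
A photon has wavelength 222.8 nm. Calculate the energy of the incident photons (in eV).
5.5648 eV

Using E = hf = hc/λ:

E = hc/λ = (6.626×10⁻³⁴ J·s)(3×10⁸ m/s) / (222.8×10⁻⁹ m)
E = 5.5648 eV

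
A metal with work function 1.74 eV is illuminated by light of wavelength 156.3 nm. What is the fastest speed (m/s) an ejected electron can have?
1.4759e+06 m/s

First, find the maximum kinetic energy:
E_photon = hc/λ = 7.9325 eV
KE_max = E_photon - φ = 7.9325 - 1.74 = 6.1925 eV

Convert to Joules: KE_max = 6.1925 × 1.602×10⁻¹⁹ J = 9.9214e-19 J

Then use KE = ½mv² to find velocity:
v = √(2·KE/m) = √(2 × 9.9214e-19 J / 9.109e-31 kg)
v = 1.4759e+06 m/s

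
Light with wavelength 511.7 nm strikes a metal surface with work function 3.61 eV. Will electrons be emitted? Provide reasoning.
No

For photoemission, the photon energy must exceed the work function.

Photon energy: E = hc/λ = 2.4230 eV
Work function: φ = 3.61 eV

Since E_photon (2.4230 eV) < φ (3.61 eV), photoemission will NOT occur.
The threshold wavelength is λ₀ = hc/φ = 343.4 nm.
Since 511.7 nm > 343.4 nm, the photons lack sufficient energy.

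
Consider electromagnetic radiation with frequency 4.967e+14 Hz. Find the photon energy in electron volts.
2.0542 eV

Using E = hf:

E = hf = (6.626×10⁻³⁴ J·s)(4.967e+14 Hz)
E = 2.0542 eV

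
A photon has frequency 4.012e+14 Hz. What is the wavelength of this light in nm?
747.24 nm

Using the wave equation: c = fλ

Solving for wavelength:
λ = c/f = (3×10⁸ m/s) / (4.012e+14 Hz)
λ = 747.24 nm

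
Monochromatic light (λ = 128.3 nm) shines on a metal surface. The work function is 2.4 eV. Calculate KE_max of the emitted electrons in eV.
7.2636 eV

Using Einstein's photoelectric equation: KE_max = hf - φ = hc/λ - φ

First, calculate the photon energy:
E_photon = hc/λ = (6.626×10⁻³⁴ J·s)(3×10⁸ m/s) / (128.3×10⁻⁹ m)
E_photon = 9.6636 eV

Then, the maximum kinetic energy:
KE_max = E_photon - φ = 9.6636 eV - 2.4 eV = 7.2636 eV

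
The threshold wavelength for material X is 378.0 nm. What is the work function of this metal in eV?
3.28 eV

At the threshold wavelength, photon energy equals work function:
φ = hc/λ₀

Calculating:
φ = (6.626×10⁻³⁴ J·s)(3×10⁸ m/s) / (378.0×10⁻⁹ m)
φ = 3.28 eV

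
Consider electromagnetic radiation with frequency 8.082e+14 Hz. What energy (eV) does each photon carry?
3.3424 eV

Using E = hf:

E = hf = (6.626×10⁻³⁴ J·s)(8.082e+14 Hz)
E = 3.3424 eV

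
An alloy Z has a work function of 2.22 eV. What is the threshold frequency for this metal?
5.3679e+14 Hz

The threshold frequency is when the photon energy equals the work function:
hf₀ = φ

Solving for f₀:
f₀ = φ/h = (2.22 eV × 1.602×10⁻¹⁹ J/eV) / (6.626×10⁻³⁴ J·s)
f₀ = 5.3679e+14 Hz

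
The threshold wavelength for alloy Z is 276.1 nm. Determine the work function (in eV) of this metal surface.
4.49 eV

At the threshold wavelength, photon energy equals work function:
φ = hc/λ₀

Calculating:
φ = (6.626×10⁻³⁴ J·s)(3×10⁸ m/s) / (276.1×10⁻⁹ m)
φ = 4.49 eV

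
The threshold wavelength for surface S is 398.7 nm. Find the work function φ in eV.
3.11 eV

At the threshold wavelength, photon energy equals work function:
φ = hc/λ₀

Calculating:
φ = (6.626×10⁻³⁴ J·s)(3×10⁸ m/s) / (398.7×10⁻⁹ m)
φ = 3.11 eV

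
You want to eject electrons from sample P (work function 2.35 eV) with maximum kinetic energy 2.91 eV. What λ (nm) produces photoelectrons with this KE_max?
235.71 nm

From Einstein's equation: KE_max = hc/λ - φ

Rearranging for λ:
hc/λ = KE_max + φ
λ = hc/(KE_max + φ)

Required photon energy:
E_photon = KE_max + φ = 2.91 + 2.35 = 5.26 eV

Required wavelength:
λ = hc/E_photon = (6.626×10⁻³⁴)(3×10⁸) / (5.26 × 1.602×10⁻¹⁹)
λ = 235.71 nm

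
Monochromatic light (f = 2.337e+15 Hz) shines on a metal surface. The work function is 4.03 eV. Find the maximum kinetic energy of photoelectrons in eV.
5.6351 eV

Using Einstein's photoelectric equation: KE_max = hf - φ

First, calculate the photon energy:
E_photon = hf = (6.626×10⁻³⁴ J·s)(2.337e+15 Hz)
E_photon = 9.6651 eV

Then, the maximum kinetic energy:
KE_max = E_photon - φ = 9.6651 eV - 4.03 eV = 5.6351 eV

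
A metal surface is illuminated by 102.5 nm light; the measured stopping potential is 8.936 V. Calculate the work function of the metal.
3.16 eV

The stopping potential gives the maximum kinetic energy: KE_max = eV_s = 8.936 eV

From Einstein's photoelectric equation: KE_max = hc/λ - φ
Rearranging: φ = hc/λ - KE_max

Calculate photon energy:
E_photon = hc/λ = (6.626×10⁻³⁴ J·s)(3×10⁸ m/s) / (102.5×10⁻⁹ m) = 12.0960 eV

Therefore:
φ = 12.0960 - 8.936 = 3.16 eV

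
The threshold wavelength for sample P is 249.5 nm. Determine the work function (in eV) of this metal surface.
4.97 eV

At the threshold wavelength, photon energy equals work function:
φ = hc/λ₀

Calculating:
φ = (6.626×10⁻³⁴ J·s)(3×10⁸ m/s) / (249.5×10⁻⁹ m)
φ = 4.97 eV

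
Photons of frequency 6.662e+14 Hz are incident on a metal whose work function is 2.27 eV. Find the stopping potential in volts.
0.4852 V

The stopping potential V_s satisfies: eV_s = KE_max

First, find KE_max using Einstein's equation:
E_photon = hf = (6.626×10⁻³⁴ J·s)(6.662e+14 Hz) = 2.7552 eV
KE_max = E_photon - φ = 2.7552 - 2.27 = 0.4852 eV

Since eV_s = KE_max:
V_s = KE_max/e = 0.4852 V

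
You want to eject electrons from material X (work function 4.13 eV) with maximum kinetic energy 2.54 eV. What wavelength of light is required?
185.88 nm

From Einstein's equation: KE_max = hc/λ - φ

Rearranging for λ:
hc/λ = KE_max + φ
λ = hc/(KE_max + φ)

Required photon energy:
E_photon = KE_max + φ = 2.54 + 4.13 = 6.67 eV

Required wavelength:
λ = hc/E_photon = (6.626×10⁻³⁴)(3×10⁸) / (6.67 × 1.602×10⁻¹⁹)
λ = 185.88 nm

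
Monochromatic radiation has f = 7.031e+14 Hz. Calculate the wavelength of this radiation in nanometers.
426.39 nm

Using the wave equation: c = fλ

Solving for wavelength:
λ = c/f = (3×10⁸ m/s) / (7.031e+14 Hz)
λ = 426.39 nm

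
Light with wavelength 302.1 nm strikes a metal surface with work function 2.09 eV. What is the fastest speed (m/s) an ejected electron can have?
8.4171e+05 m/s

First, find the maximum kinetic energy:
E_photon = hc/λ = 4.1041 eV
KE_max = E_photon - φ = 4.1041 - 2.09 = 2.0141 eV

Convert to Joules: KE_max = 2.0141 × 1.602×10⁻¹⁹ J = 3.2269e-19 J

Then use KE = ½mv² to find velocity:
v = √(2·KE/m) = √(2 × 3.2269e-19 J / 9.109e-31 kg)
v = 8.4171e+05 m/s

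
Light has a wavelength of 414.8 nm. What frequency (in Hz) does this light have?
7.2274e+14 Hz

Using the wave equation: c = fλ

Solving for frequency:
f = c/λ = (3×10⁸ m/s) / (414.8×10⁻⁹ m)
f = 7.2274e+14 Hz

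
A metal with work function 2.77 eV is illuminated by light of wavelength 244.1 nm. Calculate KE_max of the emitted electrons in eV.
2.3092 eV

Using Einstein's photoelectric equation: KE_max = hf - φ = hc/λ - φ

First, calculate the photon energy:
E_photon = hc/λ = (6.626×10⁻³⁴ J·s)(3×10⁸ m/s) / (244.1×10⁻⁹ m)
E_photon = 5.0792 eV

Then, the maximum kinetic energy:
KE_max = E_photon - φ = 5.0792 eV - 2.77 eV = 2.3092 eV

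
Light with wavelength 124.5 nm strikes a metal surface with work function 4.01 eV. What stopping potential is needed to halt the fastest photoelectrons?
5.9486 V

The stopping potential V_s satisfies: eV_s = KE_max

First, find KE_max using Einstein's equation:
E_photon = hc/λ = 9.9586 eV
KE_max = E_photon - φ = 9.9586 - 4.01 = 5.9486 eV

Since eV_s = KE_max:
V_s = KE_max/e = 5.9486 V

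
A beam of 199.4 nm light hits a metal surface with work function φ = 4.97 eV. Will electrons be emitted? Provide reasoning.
Yes

For photoemission, the photon energy must exceed the work function.

Photon energy: E = hc/λ = 6.2179 eV
Work function: φ = 4.97 eV

Since E_photon (6.2179 eV) > φ (4.97 eV), photoemission WILL occur.
The threshold wavelength is λ₀ = hc/φ = 249.5 nm.
Since 199.4 nm < 249.5 nm, the light has sufficient energy.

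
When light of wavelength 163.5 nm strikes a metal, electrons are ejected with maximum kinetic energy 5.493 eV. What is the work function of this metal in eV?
2.09 eV

From Einstein's photoelectric equation: KE_max = hf - φ = hc/λ - φ

Rearranging for φ:
φ = hc/λ - KE_max

Calculate photon energy:
E_photon = hc/λ = 7.5831 eV

Therefore:
φ = 7.5831 - 5.493 = 2.09 eV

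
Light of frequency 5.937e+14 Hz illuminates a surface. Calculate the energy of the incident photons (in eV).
2.4553 eV

Using E = hf:

E = hf = (6.626×10⁻³⁴ J·s)(5.937e+14 Hz)
E = 2.4553 eV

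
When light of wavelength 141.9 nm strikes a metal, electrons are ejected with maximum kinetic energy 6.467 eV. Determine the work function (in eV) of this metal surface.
2.27 eV

From Einstein's photoelectric equation: KE_max = hf - φ = hc/λ - φ

Rearranging for φ:
φ = hc/λ - KE_max

Calculate photon energy:
E_photon = hc/λ = 8.7374 eV

Therefore:
φ = 8.7374 - 6.467 = 2.27 eV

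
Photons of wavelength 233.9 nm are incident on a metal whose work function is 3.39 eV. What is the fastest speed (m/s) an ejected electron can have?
8.1983e+05 m/s

First, find the maximum kinetic energy:
E_photon = hc/λ = 5.3007 eV
KE_max = E_photon - φ = 5.3007 - 3.39 = 1.9107 eV

Convert to Joules: KE_max = 1.9107 × 1.602×10⁻¹⁹ J = 3.0613e-19 J

Then use KE = ½mv² to find velocity:
v = √(2·KE/m) = √(2 × 3.0613e-19 J / 9.109e-31 kg)
v = 8.1983e+05 m/s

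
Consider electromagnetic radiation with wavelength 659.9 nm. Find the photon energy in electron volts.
1.8788 eV

Using E = hf = hc/λ:

E = hc/λ = (6.626×10⁻³⁴ J·s)(3×10⁸ m/s) / (659.9×10⁻⁹ m)
E = 1.8788 eV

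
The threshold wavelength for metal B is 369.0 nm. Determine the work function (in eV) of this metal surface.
3.36 eV

At the threshold wavelength, photon energy equals work function:
φ = hc/λ₀

Calculating:
φ = (6.626×10⁻³⁴ J·s)(3×10⁸ m/s) / (369.0×10⁻⁹ m)
φ = 3.36 eV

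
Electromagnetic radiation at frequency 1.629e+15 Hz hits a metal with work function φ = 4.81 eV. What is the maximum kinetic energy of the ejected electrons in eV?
1.9270 eV

Using Einstein's photoelectric equation: KE_max = hf - φ

First, calculate the photon energy:
E_photon = hf = (6.626×10⁻³⁴ J·s)(1.629e+15 Hz)
E_photon = 6.7370 eV

Then, the maximum kinetic energy:
KE_max = E_photon - φ = 6.7370 eV - 4.81 eV = 1.9270 eV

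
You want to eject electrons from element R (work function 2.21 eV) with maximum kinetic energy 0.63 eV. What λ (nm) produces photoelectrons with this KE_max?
436.56 nm

From Einstein's equation: KE_max = hc/λ - φ

Rearranging for λ:
hc/λ = KE_max + φ
λ = hc/(KE_max + φ)

Required photon energy:
E_photon = KE_max + φ = 0.63 + 2.21 = 2.84 eV

Required wavelength:
λ = hc/E_photon = (6.626×10⁻³⁴)(3×10⁸) / (2.84 × 1.602×10⁻¹⁹)
λ = 436.56 nm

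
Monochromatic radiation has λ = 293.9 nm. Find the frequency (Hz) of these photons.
1.0200e+15 Hz

Using the wave equation: c = fλ

Solving for frequency:
f = c/λ = (3×10⁸ m/s) / (293.9×10⁻⁹ m)
f = 1.0200e+15 Hz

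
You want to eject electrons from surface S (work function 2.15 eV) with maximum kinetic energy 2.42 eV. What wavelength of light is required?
271.30 nm

From Einstein's equation: KE_max = hc/λ - φ

Rearranging for λ:
hc/λ = KE_max + φ
λ = hc/(KE_max + φ)

Required photon energy:
E_photon = KE_max + φ = 2.42 + 2.15 = 4.57 eV

Required wavelength:
λ = hc/E_photon = (6.626×10⁻³⁴)(3×10⁸) / (4.57 × 1.602×10⁻¹⁹)
λ = 271.30 nm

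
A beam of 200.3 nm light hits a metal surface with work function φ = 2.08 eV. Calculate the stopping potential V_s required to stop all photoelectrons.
4.1099 V

The stopping potential V_s satisfies: eV_s = KE_max

First, find KE_max using Einstein's equation:
E_photon = hc/λ = 6.1899 eV
KE_max = E_photon - φ = 6.1899 - 2.08 = 4.1099 eV

Since eV_s = KE_max:
V_s = KE_max/e = 4.1099 V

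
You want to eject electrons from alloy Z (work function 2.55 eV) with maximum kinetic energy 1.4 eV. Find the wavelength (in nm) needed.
313.88 nm

From Einstein's equation: KE_max = hc/λ - φ

Rearranging for λ:
hc/λ = KE_max + φ
λ = hc/(KE_max + φ)

Required photon energy:
E_photon = KE_max + φ = 1.4 + 2.55 = 3.95 eV

Required wavelength:
λ = hc/E_photon = (6.626×10⁻³⁴)(3×10⁸) / (3.95 × 1.602×10⁻¹⁹)
λ = 313.88 nm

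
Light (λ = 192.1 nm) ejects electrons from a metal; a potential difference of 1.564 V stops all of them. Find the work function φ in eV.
4.89 eV

The stopping potential gives the maximum kinetic energy: KE_max = eV_s = 1.564 eV

From Einstein's photoelectric equation: KE_max = hc/λ - φ
Rearranging: φ = hc/λ - KE_max

Calculate photon energy:
E_photon = hc/λ = (6.626×10⁻³⁴ J·s)(3×10⁸ m/s) / (192.1×10⁻⁹ m) = 6.4541 eV

Therefore:
φ = 6.4541 - 1.564 = 4.89 eV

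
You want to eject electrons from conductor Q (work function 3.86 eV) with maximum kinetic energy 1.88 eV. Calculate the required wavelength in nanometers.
216.00 nm

From Einstein's equation: KE_max = hc/λ - φ

Rearranging for λ:
hc/λ = KE_max + φ
λ = hc/(KE_max + φ)

Required photon energy:
E_photon = KE_max + φ = 1.88 + 3.86 = 5.74 eV

Required wavelength:
λ = hc/E_photon = (6.626×10⁻³⁴)(3×10⁸) / (5.74 × 1.602×10⁻¹⁹)
λ = 216.00 nm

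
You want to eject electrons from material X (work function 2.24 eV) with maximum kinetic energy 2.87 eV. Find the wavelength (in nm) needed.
242.63 nm

From Einstein's equation: KE_max = hc/λ - φ

Rearranging for λ:
hc/λ = KE_max + φ
λ = hc/(KE_max + φ)

Required photon energy:
E_photon = KE_max + φ = 2.87 + 2.24 = 5.11 eV

Required wavelength:
λ = hc/E_photon = (6.626×10⁻³⁴)(3×10⁸) / (5.11 × 1.602×10⁻¹⁹)
λ = 242.63 nm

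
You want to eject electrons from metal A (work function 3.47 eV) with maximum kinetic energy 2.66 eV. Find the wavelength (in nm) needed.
202.26 nm

From Einstein's equation: KE_max = hc/λ - φ

Rearranging for λ:
hc/λ = KE_max + φ
λ = hc/(KE_max + φ)

Required photon energy:
E_photon = KE_max + φ = 2.66 + 3.47 = 6.13 eV

Required wavelength:
λ = hc/E_photon = (6.626×10⁻³⁴)(3×10⁸) / (6.13 × 1.602×10⁻¹⁹)
λ = 202.26 nm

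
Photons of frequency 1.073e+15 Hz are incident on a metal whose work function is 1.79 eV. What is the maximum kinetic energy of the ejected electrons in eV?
2.6476 eV

Using Einstein's photoelectric equation: KE_max = hf - φ

First, calculate the photon energy:
E_photon = hf = (6.626×10⁻³⁴ J·s)(1.073e+15 Hz)
E_photon = 4.4376 eV

Then, the maximum kinetic energy:
KE_max = E_photon - φ = 4.4376 eV - 1.79 eV = 2.6476 eV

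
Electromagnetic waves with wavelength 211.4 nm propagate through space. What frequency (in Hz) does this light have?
1.4181e+15 Hz

Using the wave equation: c = fλ

Solving for frequency:
f = c/λ = (3×10⁸ m/s) / (211.4×10⁻⁹ m)
f = 1.4181e+15 Hz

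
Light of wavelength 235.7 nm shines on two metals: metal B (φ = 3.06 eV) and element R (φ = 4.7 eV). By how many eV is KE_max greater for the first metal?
1.6400 eV

Using KE_max = hc/λ - φ for each metal:

Photon energy: E = hc/λ = 5.2603 eV

For metal B (φ₁ = 3.06 eV):
KE₁ = E - φ₁ = 5.2603 - 3.06 = 2.2003 eV

For element R (φ₂ = 4.7 eV):
KE₂ = E - φ₂ = 5.2603 - 4.7 = 0.5603 eV

Difference:
ΔKE = KE₁ - KE₂ = 2.2003 - 0.5603 = 1.6400 eV

Note: The difference equals the difference in work functions: 4.7 - 3.06 = 1.64 eV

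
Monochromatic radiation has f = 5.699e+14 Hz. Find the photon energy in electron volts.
2.3569 eV

Using E = hf:

E = hf = (6.626×10⁻³⁴ J·s)(5.699e+14 Hz)
E = 2.3569 eV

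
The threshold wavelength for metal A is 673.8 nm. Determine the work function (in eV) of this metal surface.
1.84 eV

At the threshold wavelength, photon energy equals work function:
φ = hc/λ₀

Calculating:
φ = (6.626×10⁻³⁴ J·s)(3×10⁸ m/s) / (673.8×10⁻⁹ m)
φ = 1.84 eV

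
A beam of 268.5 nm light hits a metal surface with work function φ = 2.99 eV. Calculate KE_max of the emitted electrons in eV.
1.6277 eV

Using Einstein's photoelectric equation: KE_max = hf - φ = hc/λ - φ

First, calculate the photon energy:
E_photon = hc/λ = (6.626×10⁻³⁴ J·s)(3×10⁸ m/s) / (268.5×10⁻⁹ m)
E_photon = 4.6177 eV

Then, the maximum kinetic energy:
KE_max = E_photon - φ = 4.6177 eV - 2.99 eV = 1.6277 eV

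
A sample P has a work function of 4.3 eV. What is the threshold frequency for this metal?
1.0397e+15 Hz

The threshold frequency is when the photon energy equals the work function:
hf₀ = φ

Solving for f₀:
f₀ = φ/h = (4.3 eV × 1.602×10⁻¹⁹ J/eV) / (6.626×10⁻³⁴ J·s)
f₀ = 1.0397e+15 Hz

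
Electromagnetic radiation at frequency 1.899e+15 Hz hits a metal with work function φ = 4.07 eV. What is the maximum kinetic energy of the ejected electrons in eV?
3.7836 eV

Using Einstein's photoelectric equation: KE_max = hf - φ

First, calculate the photon energy:
E_photon = hf = (6.626×10⁻³⁴ J·s)(1.899e+15 Hz)
E_photon = 7.8536 eV

Then, the maximum kinetic energy:
KE_max = E_photon - φ = 7.8536 eV - 4.07 eV = 3.7836 eV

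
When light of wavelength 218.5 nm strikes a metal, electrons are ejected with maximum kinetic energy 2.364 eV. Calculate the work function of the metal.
3.31 eV

From Einstein's photoelectric equation: KE_max = hf - φ = hc/λ - φ

Rearranging for φ:
φ = hc/λ - KE_max

Calculate photon energy:
E_photon = hc/λ = 5.6743 eV

Therefore:
φ = 5.6743 - 2.364 = 3.31 eV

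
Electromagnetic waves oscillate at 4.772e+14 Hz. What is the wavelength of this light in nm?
628.23 nm

Using the wave equation: c = fλ

Solving for wavelength:
λ = c/f = (3×10⁸ m/s) / (4.772e+14 Hz)
λ = 628.23 nm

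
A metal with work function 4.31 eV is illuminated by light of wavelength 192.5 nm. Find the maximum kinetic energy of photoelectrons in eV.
2.1307 eV

Using Einstein's photoelectric equation: KE_max = hf - φ = hc/λ - φ

First, calculate the photon energy:
E_photon = hc/λ = (6.626×10⁻³⁴ J·s)(3×10⁸ m/s) / (192.5×10⁻⁹ m)
E_photon = 6.4407 eV

Then, the maximum kinetic energy:
KE_max = E_photon - φ = 6.4407 eV - 4.31 eV = 2.1307 eV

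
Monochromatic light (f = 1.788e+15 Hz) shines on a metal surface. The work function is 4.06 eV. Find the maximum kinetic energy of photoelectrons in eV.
3.3346 eV

Using Einstein's photoelectric equation: KE_max = hf - φ

First, calculate the photon energy:
E_photon = hf = (6.626×10⁻³⁴ J·s)(1.788e+15 Hz)
E_photon = 7.3946 eV

Then, the maximum kinetic energy:
KE_max = E_photon - φ = 7.3946 eV - 4.06 eV = 3.3346 eV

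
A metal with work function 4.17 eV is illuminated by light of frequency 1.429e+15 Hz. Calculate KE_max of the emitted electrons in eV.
1.7399 eV

Using Einstein's photoelectric equation: KE_max = hf - φ

First, calculate the photon energy:
E_photon = hf = (6.626×10⁻³⁴ J·s)(1.429e+15 Hz)
E_photon = 5.9099 eV

Then, the maximum kinetic energy:
KE_max = E_photon - φ = 5.9099 eV - 4.17 eV = 1.7399 eV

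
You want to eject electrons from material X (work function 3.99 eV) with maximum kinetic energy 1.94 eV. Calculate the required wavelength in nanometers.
209.08 nm

From Einstein's equation: KE_max = hc/λ - φ

Rearranging for λ:
hc/λ = KE_max + φ
λ = hc/(KE_max + φ)

Required photon energy:
E_photon = KE_max + φ = 1.94 + 3.99 = 5.93 eV

Required wavelength:
λ = hc/E_photon = (6.626×10⁻³⁴)(3×10⁸) / (5.93 × 1.602×10⁻¹⁹)
λ = 209.08 nm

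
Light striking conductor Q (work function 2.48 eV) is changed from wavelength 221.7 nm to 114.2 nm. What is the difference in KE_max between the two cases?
5.2643 eV

Using Einstein's equation: KE_max = hc/λ - φ

For λ₁ = 221.7 nm:
KE₁ = hc/λ₁ - φ = 5.5924 - 2.48 = 3.1124 eV

For λ₂ = 114.2 nm:
KE₂ = hc/λ₂ - φ = 10.8568 - 2.48 = 8.3768 eV

Change in KE:
ΔKE = KE₂ - KE₁ = 8.3768 - 3.1124 = 5.2643 eV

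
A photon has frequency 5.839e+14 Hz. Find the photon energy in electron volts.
2.4148 eV

Using E = hf:

E = hf = (6.626×10⁻³⁴ J·s)(5.839e+14 Hz)
E = 2.4148 eV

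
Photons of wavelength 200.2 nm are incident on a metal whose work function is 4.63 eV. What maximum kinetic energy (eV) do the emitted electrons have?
1.5630 eV

Using Einstein's photoelectric equation: KE_max = hf - φ = hc/λ - φ

First, calculate the photon energy:
E_photon = hc/λ = (6.626×10⁻³⁴ J·s)(3×10⁸ m/s) / (200.2×10⁻⁹ m)
E_photon = 6.1930 eV

Then, the maximum kinetic energy:
KE_max = E_photon - φ = 6.1930 eV - 4.63 eV = 1.5630 eV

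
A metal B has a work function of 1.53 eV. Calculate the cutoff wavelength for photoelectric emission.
810.35 nm

The threshold wavelength is when the photon energy equals the work function:
hc/λ₀ = φ

Solving for λ₀:
λ₀ = hc/φ = (6.626×10⁻³⁴ J·s)(3×10⁸ m/s) / (1.53 eV × 1.602×10⁻¹⁹ J/eV)
λ₀ = 810.35 nm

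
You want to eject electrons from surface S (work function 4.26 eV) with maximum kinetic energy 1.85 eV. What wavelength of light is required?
202.92 nm

From Einstein's equation: KE_max = hc/λ - φ

Rearranging for λ:
hc/λ = KE_max + φ
λ = hc/(KE_max + φ)

Required photon energy:
E_photon = KE_max + φ = 1.85 + 4.26 = 6.11 eV

Required wavelength:
λ = hc/E_photon = (6.626×10⁻³⁴)(3×10⁸) / (6.11 × 1.602×10⁻¹⁹)
λ = 202.92 nm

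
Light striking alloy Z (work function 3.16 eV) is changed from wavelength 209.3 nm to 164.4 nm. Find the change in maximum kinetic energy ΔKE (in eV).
1.6179 eV

Using Einstein's equation: KE_max = hc/λ - φ

For λ₁ = 209.3 nm:
KE₁ = hc/λ₁ - φ = 5.9238 - 3.16 = 2.7638 eV

For λ₂ = 164.4 nm:
KE₂ = hc/λ₂ - φ = 7.5416 - 3.16 = 4.3816 eV

Change in KE:
ΔKE = KE₂ - KE₁ = 4.3816 - 2.7638 = 1.6179 eV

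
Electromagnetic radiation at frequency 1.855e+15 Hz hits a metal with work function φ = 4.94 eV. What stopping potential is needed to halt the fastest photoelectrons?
2.7317 V

The stopping potential V_s satisfies: eV_s = KE_max

First, find KE_max using Einstein's equation:
E_photon = hf = (6.626×10⁻³⁴ J·s)(1.855e+15 Hz) = 7.6717 eV
KE_max = E_photon - φ = 7.6717 - 4.94 = 2.7317 eV

Since eV_s = KE_max:
V_s = KE_max/e = 2.7317 V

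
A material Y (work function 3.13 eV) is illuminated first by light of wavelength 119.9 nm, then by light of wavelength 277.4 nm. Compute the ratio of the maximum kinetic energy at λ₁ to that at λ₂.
5.3830

Using Einstein's equation: KE_max = hc/λ - φ

For λ₁ = 119.9 nm:
E₁ = hc/λ₁ = 10.3406 eV
KE₁ = E₁ - φ = 10.3406 - 3.13 = 7.2106 eV

For λ₂ = 277.4 nm:
E₂ = hc/λ₂ = 4.4695 eV
KE₂ = E₂ - φ = 4.4695 - 3.13 = 1.3395 eV

Ratio: KE₁/KE₂ = 7.2106/1.3395 = 5.3830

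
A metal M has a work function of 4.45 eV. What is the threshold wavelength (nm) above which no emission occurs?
278.62 nm

The threshold wavelength is when the photon energy equals the work function:
hc/λ₀ = φ

Solving for λ₀:
λ₀ = hc/φ = (6.626×10⁻³⁴ J·s)(3×10⁸ m/s) / (4.45 eV × 1.602×10⁻¹⁹ J/eV)
λ₀ = 278.62 nm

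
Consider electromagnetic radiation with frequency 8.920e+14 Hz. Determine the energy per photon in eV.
3.6890 eV

Using E = hf:

E = hf = (6.626×10⁻³⁴ J·s)(8.920e+14 Hz)
E = 3.6890 eV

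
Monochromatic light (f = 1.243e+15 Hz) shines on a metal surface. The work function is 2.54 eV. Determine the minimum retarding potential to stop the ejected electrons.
2.6006 V

The stopping potential V_s satisfies: eV_s = KE_max

First, find KE_max using Einstein's equation:
E_photon = hf = (6.626×10⁻³⁴ J·s)(1.243e+15 Hz) = 5.1406 eV
KE_max = E_photon - φ = 5.1406 - 2.54 = 2.6006 eV

Since eV_s = KE_max:
V_s = KE_max/e = 2.6006 V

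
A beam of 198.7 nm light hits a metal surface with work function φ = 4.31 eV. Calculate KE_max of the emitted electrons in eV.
1.9298 eV

Using Einstein's photoelectric equation: KE_max = hf - φ = hc/λ - φ

First, calculate the photon energy:
E_photon = hc/λ = (6.626×10⁻³⁴ J·s)(3×10⁸ m/s) / (198.7×10⁻⁹ m)
E_photon = 6.2398 eV

Then, the maximum kinetic energy:
KE_max = E_photon - φ = 6.2398 eV - 4.31 eV = 1.9298 eV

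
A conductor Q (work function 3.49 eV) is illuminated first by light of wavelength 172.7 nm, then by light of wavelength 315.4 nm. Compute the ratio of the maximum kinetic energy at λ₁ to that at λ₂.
8.3652

Using Einstein's equation: KE_max = hc/λ - φ

For λ₁ = 172.7 nm:
E₁ = hc/λ₁ = 7.1792 eV
KE₁ = E₁ - φ = 7.1792 - 3.49 = 3.6892 eV

For λ₂ = 315.4 nm:
E₂ = hc/λ₂ = 3.9310 eV
KE₂ = E₂ - φ = 3.9310 - 3.49 = 0.4410 eV

Ratio: KE₁/KE₂ = 3.6892/0.4410 = 8.3652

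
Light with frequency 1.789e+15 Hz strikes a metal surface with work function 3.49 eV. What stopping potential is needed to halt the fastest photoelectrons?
3.9087 V

The stopping potential V_s satisfies: eV_s = KE_max

First, find KE_max using Einstein's equation:
E_photon = hf = (6.626×10⁻³⁴ J·s)(1.789e+15 Hz) = 7.3987 eV
KE_max = E_photon - φ = 7.3987 - 3.49 = 3.9087 eV

Since eV_s = KE_max:
V_s = KE_max/e = 3.9087 V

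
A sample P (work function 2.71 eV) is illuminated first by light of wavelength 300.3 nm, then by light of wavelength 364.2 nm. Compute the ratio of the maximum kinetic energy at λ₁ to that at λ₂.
2.0434

Using Einstein's equation: KE_max = hc/λ - φ

For λ₁ = 300.3 nm:
E₁ = hc/λ₁ = 4.1287 eV
KE₁ = E₁ - φ = 4.1287 - 2.71 = 1.4187 eV

For λ₂ = 364.2 nm:
E₂ = hc/λ₂ = 3.4043 eV
KE₂ = E₂ - φ = 3.4043 - 2.71 = 0.6943 eV

Ratio: KE₁/KE₂ = 1.4187/0.6943 = 2.0434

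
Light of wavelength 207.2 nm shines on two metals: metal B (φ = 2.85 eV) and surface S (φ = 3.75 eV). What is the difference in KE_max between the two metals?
0.9000 eV

Using KE_max = hc/λ - φ for each metal:

Photon energy: E = hc/λ = 5.9838 eV

For metal B (φ₁ = 2.85 eV):
KE₁ = E - φ₁ = 5.9838 - 2.85 = 3.1338 eV

For surface S (φ₂ = 3.75 eV):
KE₂ = E - φ₂ = 5.9838 - 3.75 = 2.2338 eV

Difference:
ΔKE = KE₁ - KE₂ = 3.1338 - 2.2338 = 0.9000 eV

Note: The difference equals the difference in work functions: 3.75 - 2.85 = 0.90 eV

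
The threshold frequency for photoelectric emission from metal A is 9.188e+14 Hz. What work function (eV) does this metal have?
3.80 eV

At the threshold frequency, photon energy equals work function:
φ = hf₀

Calculating:
φ = (6.626×10⁻³⁴ J·s)(9.188e+14 Hz)
φ = 3.80 eV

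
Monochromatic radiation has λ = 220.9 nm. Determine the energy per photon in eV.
5.6127 eV

Using E = hf = hc/λ:

E = hc/λ = (6.626×10⁻³⁴ J·s)(3×10⁸ m/s) / (220.9×10⁻⁹ m)
E = 5.6127 eV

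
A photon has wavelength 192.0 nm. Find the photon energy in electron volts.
6.4575 eV

Using E = hf = hc/λ:

E = hc/λ = (6.626×10⁻³⁴ J·s)(3×10⁸ m/s) / (192.0×10⁻⁹ m)
E = 6.4575 eV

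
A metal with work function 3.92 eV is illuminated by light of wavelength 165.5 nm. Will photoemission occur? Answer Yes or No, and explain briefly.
Yes

For photoemission, the photon energy must exceed the work function.

Photon energy: E = hc/λ = 7.4915 eV
Work function: φ = 3.92 eV

Since E_photon (7.4915 eV) > φ (3.92 eV), photoemission WILL occur.
The threshold wavelength is λ₀ = hc/φ = 316.3 nm.
Since 165.5 nm < 316.3 nm, the light has sufficient energy.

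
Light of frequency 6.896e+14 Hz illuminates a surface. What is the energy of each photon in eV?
2.8520 eV

Using E = hf:

E = hf = (6.626×10⁻³⁴ J·s)(6.896e+14 Hz)
E = 2.8520 eV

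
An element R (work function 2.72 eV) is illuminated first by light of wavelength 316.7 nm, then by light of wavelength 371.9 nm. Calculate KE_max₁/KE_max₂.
1.9467

Using Einstein's equation: KE_max = hc/λ - φ

For λ₁ = 316.7 nm:
E₁ = hc/λ₁ = 3.9149 eV
KE₁ = E₁ - φ = 3.9149 - 2.72 = 1.1949 eV

For λ₂ = 371.9 nm:
E₂ = hc/λ₂ = 3.3338 eV
KE₂ = E₂ - φ = 3.3338 - 2.72 = 0.6138 eV

Ratio: KE₁/KE₂ = 1.1949/0.6138 = 1.9467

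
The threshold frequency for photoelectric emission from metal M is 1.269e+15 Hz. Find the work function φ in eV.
5.25 eV

At the threshold frequency, photon energy equals work function:
φ = hf₀

Calculating:
φ = (6.626×10⁻³⁴ J·s)(1.269e+15 Hz)
φ = 5.25 eV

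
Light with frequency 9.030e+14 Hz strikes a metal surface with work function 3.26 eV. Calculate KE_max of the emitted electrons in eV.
0.4745 eV

Using Einstein's photoelectric equation: KE_max = hf - φ

First, calculate the photon energy:
E_photon = hf = (6.626×10⁻³⁴ J·s)(9.030e+14 Hz)
E_photon = 3.7345 eV

Then, the maximum kinetic energy:
KE_max = E_photon - φ = 3.7345 eV - 3.26 eV = 0.4745 eV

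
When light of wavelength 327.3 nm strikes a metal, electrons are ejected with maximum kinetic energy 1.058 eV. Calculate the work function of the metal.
2.73 eV

From Einstein's photoelectric equation: KE_max = hf - φ = hc/λ - φ

Rearranging for φ:
φ = hc/λ - KE_max

Calculate photon energy:
E_photon = hc/λ = 3.7881 eV

Therefore:
φ = 3.7881 - 1.058 = 2.73 eV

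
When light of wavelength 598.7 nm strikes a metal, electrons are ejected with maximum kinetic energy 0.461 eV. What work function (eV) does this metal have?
1.61 eV

From Einstein's photoelectric equation: KE_max = hf - φ = hc/λ - φ

Rearranging for φ:
φ = hc/λ - KE_max

Calculate photon energy:
E_photon = hc/λ = 2.0709 eV

Therefore:
φ = 2.0709 - 0.461 = 1.61 eV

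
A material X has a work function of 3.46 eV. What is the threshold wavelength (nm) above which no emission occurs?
358.34 nm

The threshold wavelength is when the photon energy equals the work function:
hc/λ₀ = φ

Solving for λ₀:
λ₀ = hc/φ = (6.626×10⁻³⁴ J·s)(3×10⁸ m/s) / (3.46 eV × 1.602×10⁻¹⁹ J/eV)
λ₀ = 358.34 nm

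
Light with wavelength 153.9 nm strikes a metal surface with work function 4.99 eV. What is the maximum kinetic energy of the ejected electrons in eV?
3.0662 eV

Using Einstein's photoelectric equation: KE_max = hf - φ = hc/λ - φ

First, calculate the photon energy:
E_photon = hc/λ = (6.626×10⁻³⁴ J·s)(3×10⁸ m/s) / (153.9×10⁻⁹ m)
E_photon = 8.0562 eV

Then, the maximum kinetic energy:
KE_max = E_photon - φ = 8.0562 eV - 4.99 eV = 3.0662 eV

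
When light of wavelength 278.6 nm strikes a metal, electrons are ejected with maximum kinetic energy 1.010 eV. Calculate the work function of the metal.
3.44 eV

From Einstein's photoelectric equation: KE_max = hf - φ = hc/λ - φ

Rearranging for φ:
φ = hc/λ - KE_max

Calculate photon energy:
E_photon = hc/λ = 4.4503 eV

Therefore:
φ = 4.4503 - 1.010 = 3.44 eV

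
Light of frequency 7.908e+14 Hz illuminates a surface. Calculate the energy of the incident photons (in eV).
3.2705 eV

Using E = hf:

E = hf = (6.626×10⁻³⁴ J·s)(7.908e+14 Hz)
E = 3.2705 eV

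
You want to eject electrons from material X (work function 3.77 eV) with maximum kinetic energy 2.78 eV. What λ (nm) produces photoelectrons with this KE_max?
189.29 nm

From Einstein's equation: KE_max = hc/λ - φ

Rearranging for λ:
hc/λ = KE_max + φ
λ = hc/(KE_max + φ)

Required photon energy:
E_photon = KE_max + φ = 2.78 + 3.77 = 6.55 eV

Required wavelength:
λ = hc/E_photon = (6.626×10⁻³⁴)(3×10⁸) / (6.55 × 1.602×10⁻¹⁹)
λ = 189.29 nm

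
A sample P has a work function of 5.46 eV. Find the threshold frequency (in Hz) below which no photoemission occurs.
1.3202e+15 Hz

The threshold frequency is when the photon energy equals the work function:
hf₀ = φ

Solving for f₀:
f₀ = φ/h = (5.46 eV × 1.602×10⁻¹⁹ J/eV) / (6.626×10⁻³⁴ J·s)
f₀ = 1.3202e+15 Hz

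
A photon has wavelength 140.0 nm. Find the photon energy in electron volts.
8.8560 eV

Using E = hf = hc/λ:

E = hc/λ = (6.626×10⁻³⁴ J·s)(3×10⁸ m/s) / (140.0×10⁻⁹ m)
E = 8.8560 eV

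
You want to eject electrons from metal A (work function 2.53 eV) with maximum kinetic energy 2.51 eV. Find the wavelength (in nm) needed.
246.00 nm

From Einstein's equation: KE_max = hc/λ - φ

Rearranging for λ:
hc/λ = KE_max + φ
λ = hc/(KE_max + φ)

Required photon energy:
E_photon = KE_max + φ = 2.51 + 2.53 = 5.04 eV

Required wavelength:
λ = hc/E_photon = (6.626×10⁻³⁴)(3×10⁸) / (5.04 × 1.602×10⁻¹⁹)
λ = 246.00 nm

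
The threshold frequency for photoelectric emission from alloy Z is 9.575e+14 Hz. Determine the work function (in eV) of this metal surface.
3.96 eV

At the threshold frequency, photon energy equals work function:
φ = hf₀

Calculating:
φ = (6.626×10⁻³⁴ J·s)(9.575e+14 Hz)
φ = 3.96 eV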